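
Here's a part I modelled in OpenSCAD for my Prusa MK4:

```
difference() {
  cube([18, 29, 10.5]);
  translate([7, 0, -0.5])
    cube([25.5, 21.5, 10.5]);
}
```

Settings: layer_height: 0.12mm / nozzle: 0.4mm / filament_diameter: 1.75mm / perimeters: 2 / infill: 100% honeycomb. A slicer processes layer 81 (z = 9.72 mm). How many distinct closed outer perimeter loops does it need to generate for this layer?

1

At z = 9.72 mm: the cube (footprint 18×29) is included at this height; the cube at (7, 0) is present — its section is the full 25.5×21.5 rectangle; After the difference (first − rest): starting from the 18×29 cube, the 25.5×21.5 cube at (7, 0) partially overlaps it — only the 236.50 mm² overlap (of its 548.25 mm²) is removed, clipping the outline — 1 connected region. The result has 1 disconnected region.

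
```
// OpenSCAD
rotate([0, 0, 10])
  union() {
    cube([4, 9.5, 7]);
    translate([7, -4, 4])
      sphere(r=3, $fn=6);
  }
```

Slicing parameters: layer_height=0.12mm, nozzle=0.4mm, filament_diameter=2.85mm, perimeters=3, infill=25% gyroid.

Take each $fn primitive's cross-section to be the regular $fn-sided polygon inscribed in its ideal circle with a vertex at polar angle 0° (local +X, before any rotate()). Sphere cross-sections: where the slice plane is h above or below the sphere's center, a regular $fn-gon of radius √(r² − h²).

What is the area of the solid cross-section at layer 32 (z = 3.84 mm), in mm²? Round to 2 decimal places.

At z = 3.84 mm: the cube (footprint 4×9.5) is included at this height (area 38.00 mm²); the r=3 sphere at (7, -4) slices to a regular 6-gon of circumradius 2.996 (√(r²−h²) with h=0.16 from center) (area = (6/2)·2.996²·sin(360°/6) = 23.32 mm²); Combining (union): the 2 present regions are separate (no shared area or edge), so areas and boundary lengths simply add and each stays a separate island — area = 61.32 mm²; (rotated 10° about Z; rotation is an isometry so areas/perimeters/island counts are preserved). Overall, the cross-section has 2 separate islands. Net area = 61.32 mm².

61.32 mm²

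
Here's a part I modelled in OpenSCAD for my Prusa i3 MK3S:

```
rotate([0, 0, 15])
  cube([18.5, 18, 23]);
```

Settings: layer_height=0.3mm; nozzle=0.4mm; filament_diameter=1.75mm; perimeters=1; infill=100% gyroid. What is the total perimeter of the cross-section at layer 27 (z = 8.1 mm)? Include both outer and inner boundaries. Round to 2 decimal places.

At z = 8.1 mm: the cube is present — its section is the full 18.5×18 rectangle (perimeter 73.00 mm); (rotated 15° about Z; rotation is an isometry so areas/perimeters/island counts are preserved). Overall, the cross-section is a single solid region. Total boundary length (outer) = 73.00 mm.

73.00 mm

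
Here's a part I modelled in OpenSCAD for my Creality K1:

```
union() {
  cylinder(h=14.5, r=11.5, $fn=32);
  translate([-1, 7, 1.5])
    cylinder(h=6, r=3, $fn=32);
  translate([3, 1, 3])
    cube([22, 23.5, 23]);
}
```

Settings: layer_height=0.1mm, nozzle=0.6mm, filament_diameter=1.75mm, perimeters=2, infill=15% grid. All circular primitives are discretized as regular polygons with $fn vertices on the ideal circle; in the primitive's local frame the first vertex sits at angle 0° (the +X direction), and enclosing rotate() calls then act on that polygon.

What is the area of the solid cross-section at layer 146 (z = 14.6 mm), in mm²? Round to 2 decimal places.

517.00 mm²

At z = 14.6 mm: the cylinder is not intersected at this z (z outside [0, 14.5]); the cylinder at (-1, 7) is absent (z outside [1.5, 7.5]); the 22×23.5 cube at (3, 1) contributes its full rectangle (area 517.00 mm²); Taking the union: only the 22×23.5 cube at (3, 1) is present, so the union is just that shape — area = 517.00 mm². Overall, the cross-section is a single solid region. Net area = 517.00 mm².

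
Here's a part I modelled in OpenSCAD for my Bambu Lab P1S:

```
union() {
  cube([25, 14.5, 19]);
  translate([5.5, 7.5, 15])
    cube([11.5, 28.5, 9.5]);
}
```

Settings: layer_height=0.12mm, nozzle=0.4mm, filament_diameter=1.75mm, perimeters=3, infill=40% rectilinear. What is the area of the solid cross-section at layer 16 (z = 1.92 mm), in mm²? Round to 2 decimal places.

At z = 1.92 mm: the cube (footprint 25×14.5) is included at this height (area 362.50 mm²); the cube at (5.5, 7.5) is absent (z outside [15, 24.5]); Taking the union: only the 25×14.5 cube is present, so the union is just that shape — area = 362.50 mm². Overall, the cross-section is a single solid region. Net area = 362.50 mm².

362.50 mm²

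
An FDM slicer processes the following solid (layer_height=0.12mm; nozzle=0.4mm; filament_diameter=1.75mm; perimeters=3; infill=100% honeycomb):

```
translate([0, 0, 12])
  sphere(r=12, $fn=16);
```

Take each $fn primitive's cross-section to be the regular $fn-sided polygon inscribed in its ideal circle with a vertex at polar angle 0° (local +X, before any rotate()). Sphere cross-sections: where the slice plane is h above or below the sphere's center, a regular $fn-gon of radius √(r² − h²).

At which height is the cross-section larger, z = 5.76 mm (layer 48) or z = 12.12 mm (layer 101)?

layer 101 (z = 12.12 mm)

Layer 48 (z = 5.76): the r=12 sphere slices to a regular 16-gon of circumradius 10.250 (√(r²−h²) with h=6.24 from center) (area = (16/2)·10.250²·sin(360°/16) = 321.65 mm²). So its area = 321.65 mm². Layer 101 (z = 12.12): the sphere: section is a regular 16-gon, circumradius = √(r²−h²) = √(12²−0.12²) = 11.999 (area = (16/2)·11.999²·sin(360°/16) = 440.81 mm²). So its area = 440.81 mm². Layer 101 is larger (440.81 vs 321.65 mm²).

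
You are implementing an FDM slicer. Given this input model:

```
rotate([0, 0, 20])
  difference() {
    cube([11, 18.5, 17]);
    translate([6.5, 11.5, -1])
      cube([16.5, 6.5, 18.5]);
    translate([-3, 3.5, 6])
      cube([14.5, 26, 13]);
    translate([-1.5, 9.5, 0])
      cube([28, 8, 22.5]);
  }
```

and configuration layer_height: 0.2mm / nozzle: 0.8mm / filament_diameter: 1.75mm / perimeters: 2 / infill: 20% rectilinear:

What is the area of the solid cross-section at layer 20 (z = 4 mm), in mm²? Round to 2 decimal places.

113.25 mm²

At z = 4 mm: the cube (footprint 11×18.5) is included at this height (area 203.50 mm²); the cube at (6.5, 11.5) (footprint 16.5×6.5) is included at this height (area 107.25 mm²); the cube at (-3, 3.5) is not intersected at this z (z outside [6, 19]); the cube at (-1.5, 9.5) is present — its section is the full 28×8 rectangle (area 224.00 mm²); After the difference (first − rest): starting from the 11×18.5 cube (203.50 mm²), the 16.5×6.5 cube at (6.5, 11.5) partially overlaps it — only the 29.25 mm² overlap (of its 107.25 mm²) is removed, clipping the outline; the 28×8 cube at (-1.5, 9.5) partially overlaps it — only the 61.00 mm² overlap (of its 224.00 mm²) is removed, clipping the outline — area = 113.25 mm²; (rotated 20° about Z; rotation is an isometry so areas/perimeters/island counts are preserved). Overall, the cross-section has 2 separate islands. Net area = 113.25 mm².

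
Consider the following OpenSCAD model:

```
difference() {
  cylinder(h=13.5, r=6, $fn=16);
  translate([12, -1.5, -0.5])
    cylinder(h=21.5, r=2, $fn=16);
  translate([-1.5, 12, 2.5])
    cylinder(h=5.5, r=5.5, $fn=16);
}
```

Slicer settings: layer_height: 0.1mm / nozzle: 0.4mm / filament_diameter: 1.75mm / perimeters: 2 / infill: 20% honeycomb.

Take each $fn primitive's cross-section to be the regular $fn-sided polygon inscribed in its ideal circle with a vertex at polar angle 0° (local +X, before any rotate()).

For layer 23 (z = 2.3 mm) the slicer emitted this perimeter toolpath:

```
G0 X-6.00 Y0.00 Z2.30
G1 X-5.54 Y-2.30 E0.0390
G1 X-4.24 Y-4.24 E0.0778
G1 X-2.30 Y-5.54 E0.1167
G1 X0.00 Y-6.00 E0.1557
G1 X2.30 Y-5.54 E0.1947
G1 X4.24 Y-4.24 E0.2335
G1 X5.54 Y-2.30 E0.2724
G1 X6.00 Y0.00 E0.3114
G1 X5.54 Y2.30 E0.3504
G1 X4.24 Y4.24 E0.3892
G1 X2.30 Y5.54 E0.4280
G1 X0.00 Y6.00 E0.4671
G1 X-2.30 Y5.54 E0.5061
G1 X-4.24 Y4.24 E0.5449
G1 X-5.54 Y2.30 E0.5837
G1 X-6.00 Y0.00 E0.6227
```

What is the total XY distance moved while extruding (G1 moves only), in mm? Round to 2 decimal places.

Sum the Euclidean lengths of each G1 segment: total = 37.45 mm.

37.45 mm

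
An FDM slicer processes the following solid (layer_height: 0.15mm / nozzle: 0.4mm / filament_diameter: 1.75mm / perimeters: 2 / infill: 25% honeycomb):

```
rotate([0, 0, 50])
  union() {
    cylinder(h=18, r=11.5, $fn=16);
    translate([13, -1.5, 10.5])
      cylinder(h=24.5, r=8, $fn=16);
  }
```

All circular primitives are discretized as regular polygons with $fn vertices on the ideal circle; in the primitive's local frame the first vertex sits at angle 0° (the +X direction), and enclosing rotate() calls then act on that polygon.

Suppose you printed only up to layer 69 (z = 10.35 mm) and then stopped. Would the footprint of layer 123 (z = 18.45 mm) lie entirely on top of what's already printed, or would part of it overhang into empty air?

part overhangs

Compare the two slices. At z = 10.35: the r=11.5 cylinder contributes a regular 16-gon of circumradius 11.5 (area = (16/2)·11.500²·sin(360°/16) = 404.88 mm²); the cylinder at (13, -1.5) is not intersected at this z (z outside [10.5, 35]); Merging all regions: only the r=11.5 cylinder is present, so the union is just that shape — area = 404.88 mm²; (whole slice rotated 50° about Z — lengths, areas and connectivity unchanged). At z = 18.45: the cylinder is absent (z outside [0, 18]); the r=8 cylinder at (13, -1.5) contributes a regular 16-gon of circumradius 8 (area = (16/2)·8.000²·sin(360°/16) = 195.93 mm²); Merging all regions: only the r=8 cylinder at (13, -1.5) is present, so the union is just that shape — area = 195.93 mm²; (rotated 50° about Z; rotation is an isometry so areas/perimeters/island counts are preserved). Checking containment: at z = 18.45 the cross-section extends beyond the z = 10.35 cross-section by about 137.31 mm².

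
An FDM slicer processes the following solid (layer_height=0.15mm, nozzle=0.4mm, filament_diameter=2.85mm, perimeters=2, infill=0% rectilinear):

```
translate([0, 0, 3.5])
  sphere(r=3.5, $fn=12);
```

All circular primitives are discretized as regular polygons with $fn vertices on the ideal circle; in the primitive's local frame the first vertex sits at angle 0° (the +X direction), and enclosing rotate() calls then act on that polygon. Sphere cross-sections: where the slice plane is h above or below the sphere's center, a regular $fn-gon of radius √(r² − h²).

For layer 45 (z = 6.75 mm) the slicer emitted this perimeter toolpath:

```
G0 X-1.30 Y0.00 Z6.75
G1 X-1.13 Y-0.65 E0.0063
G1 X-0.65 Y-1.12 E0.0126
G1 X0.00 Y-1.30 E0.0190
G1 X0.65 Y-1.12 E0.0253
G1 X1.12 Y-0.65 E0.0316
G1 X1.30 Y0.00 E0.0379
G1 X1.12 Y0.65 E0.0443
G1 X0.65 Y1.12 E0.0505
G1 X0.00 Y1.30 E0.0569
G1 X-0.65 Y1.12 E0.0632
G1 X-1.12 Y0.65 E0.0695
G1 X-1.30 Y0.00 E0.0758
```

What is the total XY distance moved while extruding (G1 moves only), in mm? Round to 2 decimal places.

8.06 mm

Sum the Euclidean lengths of each G1 segment: total = 8.06 mm.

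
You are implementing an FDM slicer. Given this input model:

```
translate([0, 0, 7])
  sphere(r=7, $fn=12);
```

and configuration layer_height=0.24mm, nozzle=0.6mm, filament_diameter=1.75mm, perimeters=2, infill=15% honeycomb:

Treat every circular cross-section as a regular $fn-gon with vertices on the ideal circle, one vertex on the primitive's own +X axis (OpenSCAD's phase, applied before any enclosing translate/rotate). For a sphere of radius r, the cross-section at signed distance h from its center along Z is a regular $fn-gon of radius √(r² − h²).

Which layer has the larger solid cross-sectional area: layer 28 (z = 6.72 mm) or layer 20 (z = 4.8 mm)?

Layer 28 (z = 6.72): the r=7 sphere contributes a regular 12-gon of circumradius √(7²−0.28²) = 6.994 (area = (12/2)·6.994²·sin(360°/12) = 146.76 mm²). So its area = 146.76 mm². Layer 20 (z = 4.8): the r=7 sphere contributes a regular 12-gon of circumradius √(7²−2.2²) = 6.645 (area = (12/2)·6.645²·sin(360°/12) = 132.48 mm²). So its area = 132.48 mm². Layer 28 is larger (146.76 vs 132.48 mm²).

layer 28 (z = 6.72 mm)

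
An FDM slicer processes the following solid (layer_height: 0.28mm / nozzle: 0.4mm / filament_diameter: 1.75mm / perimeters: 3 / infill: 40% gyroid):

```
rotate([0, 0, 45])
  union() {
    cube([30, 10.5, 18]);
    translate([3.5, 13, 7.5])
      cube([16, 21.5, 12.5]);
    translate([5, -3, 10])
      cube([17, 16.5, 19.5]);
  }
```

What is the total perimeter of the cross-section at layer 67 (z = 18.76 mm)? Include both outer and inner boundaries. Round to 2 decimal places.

112.00 mm

At z = 18.76 mm: the cube is not intersected at this z (z outside [0, 18]); the 16×21.5 cube at (3.5, 13) contributes its full rectangle (perimeter 75.00 mm); the 17×16.5 cube at (5, -3) contributes its full rectangle (perimeter 67.00 mm); Taking the union: the regions partially overlap (shared area 7.25 mm²), so the edge portions inside another operand are dropped and the merged outline is re-measured after clipping — boundary = 112.00 mm; (rotated 45° about Z; rotation is an isometry so areas/perimeters/island counts are preserved). Overall, the cross-section is a single solid region. Total boundary length (outer) = 112.00 mm.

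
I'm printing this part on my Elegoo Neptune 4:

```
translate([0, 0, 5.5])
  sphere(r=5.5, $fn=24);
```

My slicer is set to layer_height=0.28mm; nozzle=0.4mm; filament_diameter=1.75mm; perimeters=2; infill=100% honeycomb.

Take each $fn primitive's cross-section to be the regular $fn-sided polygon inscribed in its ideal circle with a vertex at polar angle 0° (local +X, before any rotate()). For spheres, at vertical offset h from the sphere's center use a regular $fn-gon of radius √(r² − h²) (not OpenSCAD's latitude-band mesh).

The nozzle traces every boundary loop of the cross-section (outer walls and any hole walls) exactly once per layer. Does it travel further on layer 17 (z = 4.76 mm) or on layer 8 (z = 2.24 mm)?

Layer 17 (z = 4.76): the sphere: section is a regular 24-gon, circumradius = √(r²−h²) = √(5.5²−0.74²) = 5.450 (perimeter = 2·24·5.450·sin(180°/24) = 34.15 mm). So its perimeter = 34.15 mm. Layer 8 (z = 2.24): the r=5.5 sphere contributes a regular 24-gon of circumradius √(5.5²−3.26²) = 4.430 (perimeter = 2·24·4.430·sin(180°/24) = 27.75 mm). So its perimeter = 27.75 mm. Layer 17 is larger (34.15 vs 27.75 mm).

layer 17 (z = 4.76 mm)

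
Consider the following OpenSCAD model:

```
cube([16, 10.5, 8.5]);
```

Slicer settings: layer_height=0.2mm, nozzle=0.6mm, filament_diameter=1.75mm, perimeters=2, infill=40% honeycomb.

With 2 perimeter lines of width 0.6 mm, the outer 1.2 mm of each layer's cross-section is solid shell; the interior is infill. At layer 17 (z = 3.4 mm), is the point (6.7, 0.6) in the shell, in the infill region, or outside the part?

shell

At z = 3.4 mm: the cube (footprint 16×10.5) is included at this height. Overall, the cross-section is a single solid region. The nearest boundary edge runs (0.00, 0.00)→(16.00, 0.00); distance from the point to it = 0.60 mm. The point is inside the cross-section, 0.60 mm from the nearest boundary — within the 1.2 mm shell band (2 × 0.6).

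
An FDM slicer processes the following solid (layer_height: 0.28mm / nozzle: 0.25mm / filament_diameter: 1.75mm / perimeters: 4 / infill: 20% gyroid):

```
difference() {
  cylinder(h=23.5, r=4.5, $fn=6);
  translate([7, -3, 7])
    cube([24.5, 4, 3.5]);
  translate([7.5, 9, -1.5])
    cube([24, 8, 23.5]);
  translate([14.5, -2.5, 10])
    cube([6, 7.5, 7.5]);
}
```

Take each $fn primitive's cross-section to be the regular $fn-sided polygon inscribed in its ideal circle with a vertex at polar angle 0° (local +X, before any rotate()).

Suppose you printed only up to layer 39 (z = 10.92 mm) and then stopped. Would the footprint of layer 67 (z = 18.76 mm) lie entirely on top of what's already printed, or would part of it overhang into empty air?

entirely on top

Compare the two slices. At z = 10.92: the r=4.5 cylinder contributes a regular 6-gon of circumradius 4.5 (area = (6/2)·4.500²·sin(360°/6) = 52.61 mm²); the cube at (7, -3) is absent (z outside [7, 10.5]); the cube at (7.5, 9) (footprint 24×8) is included at this height (area 192.00 mm²); the cube at (14.5, -2.5) (footprint 6×7.5) is included at this height (area 45.00 mm²); Subtracting the remaining from the first: starting from the r=4.5 cylinder (52.61 mm²), the 24×8 cube at (7.5, 9) misses the remaining region (no effect); the 6×7.5 cube at (14.5, -2.5) misses the remaining region (no effect) — area = 52.61 mm². At z = 18.76: the cylinder: section is a regular 6-gon, circumradius r=4.5 (area = (6/2)·4.500²·sin(360°/6) = 52.61 mm²); the cube at (7, -3) is absent (z outside [7, 10.5]); the 24×8 cube at (7.5, 9) contributes its full rectangle (area 192.00 mm²); the cube at (14.5, -2.5) is not intersected at this z (z outside [10, 17.5]); Subtracting the remaining from the first: starting from the r=4.5 cylinder (52.61 mm²), the 24×8 cube at (7.5, 9) misses the remaining region (no effect) — area = 52.61 mm². Checking containment: the cross-section at z = 18.76 is a subset of the cross-section at z = 10.92.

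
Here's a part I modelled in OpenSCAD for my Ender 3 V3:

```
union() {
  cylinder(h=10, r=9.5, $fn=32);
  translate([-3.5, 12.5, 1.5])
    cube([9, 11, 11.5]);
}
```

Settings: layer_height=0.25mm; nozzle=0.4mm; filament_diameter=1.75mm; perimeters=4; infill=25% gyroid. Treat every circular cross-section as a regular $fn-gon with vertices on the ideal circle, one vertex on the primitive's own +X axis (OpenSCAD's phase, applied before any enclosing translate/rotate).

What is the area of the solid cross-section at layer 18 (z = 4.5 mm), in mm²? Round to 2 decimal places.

At z = 4.5 mm: the cylinder: section is a regular 32-gon, circumradius r=9.5 (area = (32/2)·9.500²·sin(360°/32) = 281.71 mm²); the cube at (-3.5, 12.5) is present — its section is the full 9×11 rectangle (area 99.00 mm²); Combining (union): the 2 present regions are separate (no shared area or edge), so areas and boundary lengths simply add and each stays a separate island — area = 380.71 mm². Overall, the cross-section has 2 separate islands. Net area = 380.71 mm².

380.71 mm²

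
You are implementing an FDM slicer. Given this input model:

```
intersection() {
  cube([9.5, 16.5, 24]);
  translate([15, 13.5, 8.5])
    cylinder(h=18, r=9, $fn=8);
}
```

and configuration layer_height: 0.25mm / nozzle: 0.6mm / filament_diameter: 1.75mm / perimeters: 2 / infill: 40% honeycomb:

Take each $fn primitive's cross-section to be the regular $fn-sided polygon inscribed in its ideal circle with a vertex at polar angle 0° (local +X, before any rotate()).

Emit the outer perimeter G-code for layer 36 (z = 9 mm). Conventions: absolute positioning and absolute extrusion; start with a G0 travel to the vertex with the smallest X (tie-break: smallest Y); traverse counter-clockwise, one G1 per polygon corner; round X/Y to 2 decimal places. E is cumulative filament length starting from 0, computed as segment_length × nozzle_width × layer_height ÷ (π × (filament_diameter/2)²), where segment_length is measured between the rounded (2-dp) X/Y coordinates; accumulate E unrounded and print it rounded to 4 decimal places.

At z = 9 mm: the cube is present — its section is the full 9.5×16.5 rectangle; the cylinder at (15, 13.5): section is a regular 8-gon, circumradius r=9; After intersecting: the r=9 cylinder at (15, 13.5) partially overlaps the 9.5×16.5 cube; clipping to the common part keeps 22.68 mm² — 1 connected region. The outline is a single polygon with 5 vertices. Extrusion per mm of travel: 0.6 × 0.25 / (π × 0.875²) = 0.062363. Accumulating E over each segment gives final E = 1.4371.

G0 X6.00 Y13.50 Z9.00
G1 X8.64 Y7.14 E0.4294
G1 X9.50 Y6.78 E0.4876
G1 X9.50 Y16.50 E1.0937
G1 X7.24 Y16.50 E1.2347
G1 X6.00 Y13.50 E1.4371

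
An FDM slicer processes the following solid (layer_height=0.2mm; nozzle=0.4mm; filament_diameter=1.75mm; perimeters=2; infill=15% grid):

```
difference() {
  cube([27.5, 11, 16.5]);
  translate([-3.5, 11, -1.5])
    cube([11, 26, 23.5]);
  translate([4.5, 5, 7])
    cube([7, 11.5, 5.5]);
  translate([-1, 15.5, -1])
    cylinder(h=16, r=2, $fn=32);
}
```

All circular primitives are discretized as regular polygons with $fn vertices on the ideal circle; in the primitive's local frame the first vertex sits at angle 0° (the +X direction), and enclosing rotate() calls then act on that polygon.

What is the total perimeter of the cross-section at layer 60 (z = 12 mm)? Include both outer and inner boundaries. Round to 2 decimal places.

At z = 12 mm: the 27.5×11 cube contributes its full rectangle (perimeter 77.00 mm); the 11×26 cube at (-3.5, 11) contributes its full rectangle (perimeter 74.00 mm); the cube at (4.5, 5) is present — its section is the full 7×11.5 rectangle (perimeter 37.00 mm); the r=2 cylinder at (-1, 15.5) contributes a regular 32-gon of circumradius 2 (perimeter = 2·32·2.000·sin(180°/32) = 12.55 mm); Taking the first minus the rest: starting from the 27.5×11 cube, the 11×26 cube at (-3.5, 11) misses the remaining region (no effect); the 7×11.5 cube at (4.5, 5) partially overlaps it — only the 42.00 mm² overlap (of its 80.50 mm²) is removed, clipping the outline; the r=2 cylinder at (-1, 15.5) misses the remaining region (no effect) — boundary = 89.00 mm. Overall, the cross-section is a single solid region. Total boundary length (outer) = 89.00 mm.

89.00 mm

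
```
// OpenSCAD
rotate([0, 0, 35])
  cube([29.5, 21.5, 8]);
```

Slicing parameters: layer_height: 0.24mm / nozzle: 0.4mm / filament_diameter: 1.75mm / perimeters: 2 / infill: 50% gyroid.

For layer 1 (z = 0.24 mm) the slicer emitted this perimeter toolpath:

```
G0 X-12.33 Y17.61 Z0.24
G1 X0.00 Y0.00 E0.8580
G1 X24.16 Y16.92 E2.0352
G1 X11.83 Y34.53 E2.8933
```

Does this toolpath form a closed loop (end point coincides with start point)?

no

Start point (G0): (-12.33, 17.61). End point (last G1): the path does not return to the start — open.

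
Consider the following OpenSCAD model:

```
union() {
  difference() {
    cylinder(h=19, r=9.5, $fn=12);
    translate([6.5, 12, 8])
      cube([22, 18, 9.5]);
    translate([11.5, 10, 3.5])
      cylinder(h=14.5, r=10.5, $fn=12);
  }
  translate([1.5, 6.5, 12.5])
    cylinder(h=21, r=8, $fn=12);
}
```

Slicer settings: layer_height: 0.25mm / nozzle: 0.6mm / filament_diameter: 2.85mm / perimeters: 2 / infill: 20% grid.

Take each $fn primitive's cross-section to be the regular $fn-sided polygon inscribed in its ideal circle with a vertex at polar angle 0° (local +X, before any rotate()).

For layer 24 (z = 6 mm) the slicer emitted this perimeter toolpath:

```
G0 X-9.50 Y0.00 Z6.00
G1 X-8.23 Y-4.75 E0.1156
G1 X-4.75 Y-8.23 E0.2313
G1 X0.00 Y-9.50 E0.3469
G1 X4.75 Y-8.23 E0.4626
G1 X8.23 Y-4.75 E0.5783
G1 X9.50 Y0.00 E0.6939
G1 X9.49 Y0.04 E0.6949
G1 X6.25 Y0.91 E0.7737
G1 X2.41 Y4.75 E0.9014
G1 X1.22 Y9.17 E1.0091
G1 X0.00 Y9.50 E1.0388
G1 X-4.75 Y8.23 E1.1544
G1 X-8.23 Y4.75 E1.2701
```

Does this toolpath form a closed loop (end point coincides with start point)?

no

Start point (G0): (-9.50, 0.00). End point (last G1): the path does not return to the start — open.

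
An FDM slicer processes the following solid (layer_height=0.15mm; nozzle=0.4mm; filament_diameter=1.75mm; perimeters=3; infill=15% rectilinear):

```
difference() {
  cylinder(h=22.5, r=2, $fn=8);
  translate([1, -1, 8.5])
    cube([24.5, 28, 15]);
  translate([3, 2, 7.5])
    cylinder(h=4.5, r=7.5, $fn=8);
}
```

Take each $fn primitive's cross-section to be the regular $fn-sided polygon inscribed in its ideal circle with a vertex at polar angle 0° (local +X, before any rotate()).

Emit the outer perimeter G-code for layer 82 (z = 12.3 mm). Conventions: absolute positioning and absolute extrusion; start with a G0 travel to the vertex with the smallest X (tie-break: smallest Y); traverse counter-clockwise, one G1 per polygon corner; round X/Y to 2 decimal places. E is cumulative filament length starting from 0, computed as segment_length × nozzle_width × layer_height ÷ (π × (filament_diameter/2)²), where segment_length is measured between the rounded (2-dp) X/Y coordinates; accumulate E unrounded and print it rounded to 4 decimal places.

At z = 12.3 mm: the r=2 cylinder gives a regular 8-gon of circumradius 2 (constant along its height); the 24.5×28 cube at (1, -1) contributes its full rectangle; the cylinder at (3, 2) is absent (z outside [7.5, 12]); Taking the first minus the rest: starting from the r=2 cylinder, the 24.5×28 cube at (1, -1) partially overlaps it — only the 1.83 mm² overlap (of its 686.00 mm²) is removed, clipping the outline — 1 connected region. The outline is a single polygon with 9 vertices. Extrusion per mm of travel: 0.4 × 0.15 / (π × 0.875²) = 0.024945. Accumulating E over each segment gives final E = 0.3081.

G0 X-2.00 Y0.00 Z12.30
G1 X-1.41 Y-1.41 E0.0381
G1 X0.00 Y-2.00 E0.0763
G1 X1.41 Y-1.41 E0.1144
G1 X1.59 Y-1.00 E0.1256
G1 X1.00 Y-1.00 E0.1403
G1 X1.00 Y1.59 E0.2049
G1 X0.00 Y2.00 E0.2318
G1 X-1.41 Y1.41 E0.2700
G1 X-2.00 Y0.00 E0.3081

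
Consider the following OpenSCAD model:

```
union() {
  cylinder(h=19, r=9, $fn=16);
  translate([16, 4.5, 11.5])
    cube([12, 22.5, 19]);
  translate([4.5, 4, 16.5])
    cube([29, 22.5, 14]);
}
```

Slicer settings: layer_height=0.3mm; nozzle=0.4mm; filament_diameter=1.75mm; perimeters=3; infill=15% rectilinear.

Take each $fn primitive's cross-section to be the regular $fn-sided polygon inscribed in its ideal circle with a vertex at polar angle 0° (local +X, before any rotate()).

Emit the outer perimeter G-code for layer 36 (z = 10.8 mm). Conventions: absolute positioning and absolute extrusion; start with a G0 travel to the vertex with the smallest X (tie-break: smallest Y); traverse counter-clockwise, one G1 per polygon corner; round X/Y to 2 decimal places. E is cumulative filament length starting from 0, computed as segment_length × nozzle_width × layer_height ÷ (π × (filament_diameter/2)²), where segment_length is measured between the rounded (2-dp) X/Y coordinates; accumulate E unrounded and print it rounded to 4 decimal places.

G0 X-9.00 Y0.00 Z10.80
G1 X-8.31 Y-3.44 E0.1750
G1 X-6.36 Y-6.36 E0.3502
G1 X-3.44 Y-8.31 E0.5254
G1 X0.00 Y-9.00 E0.7004
G1 X3.44 Y-8.31 E0.8755
G1 X6.36 Y-6.36 E1.0507
G1 X8.31 Y-3.44 E1.2258
G1 X9.00 Y0.00 E1.4009
G1 X8.31 Y3.44 E1.5759
G1 X6.36 Y6.36 E1.7511
G1 X3.44 Y8.31 E1.9263
G1 X0.00 Y9.00 E2.1013
G1 X-3.44 Y8.31 E2.2763
G1 X-6.36 Y6.36 E2.4515
G1 X-8.31 Y3.44 E2.6267
G1 X-9.00 Y0.00 E2.8017

At z = 10.8 mm: the cylinder: section is a regular 16-gon, circumradius r=9; the cube at (16, 4.5) does not reach this height (z outside [11.5, 30.5]); the cube at (4.5, 4) is absent (z outside [16.5, 30.5]); Combining (union): only the r=9 cylinder is present, so the union is just that shape — 1 connected region. The outline is a single polygon with 16 vertices. Extrusion per mm of travel: 0.4 × 0.3 / (π × 0.875²) = 0.049890. Accumulating E over each segment gives final E = 2.8017.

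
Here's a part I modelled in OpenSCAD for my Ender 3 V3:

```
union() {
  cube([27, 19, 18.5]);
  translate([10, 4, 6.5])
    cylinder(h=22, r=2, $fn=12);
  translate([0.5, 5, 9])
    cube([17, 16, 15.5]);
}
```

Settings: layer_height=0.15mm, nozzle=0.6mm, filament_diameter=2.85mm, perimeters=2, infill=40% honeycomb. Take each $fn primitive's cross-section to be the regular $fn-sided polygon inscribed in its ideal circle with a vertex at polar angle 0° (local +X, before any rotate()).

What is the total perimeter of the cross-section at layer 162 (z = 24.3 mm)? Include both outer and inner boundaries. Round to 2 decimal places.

70.82 mm

At z = 24.3 mm: the cube does not reach this height (z outside [0, 18.5]); the cylinder at (10, 4): section is a regular 12-gon, circumradius r=2 (perimeter = 2·12·2.000·sin(180°/12) = 12.42 mm); the cube at (0.5, 5) is present — its section is the full 17×16 rectangle (perimeter 66.00 mm); Merging all regions: the regions partially overlap (shared area 2.27 mm²), so the edge portions inside another operand are dropped and the merged outline is re-measured after clipping — boundary = 70.82 mm. Overall, the cross-section is a single solid region. Total boundary length (outer) = 70.82 mm.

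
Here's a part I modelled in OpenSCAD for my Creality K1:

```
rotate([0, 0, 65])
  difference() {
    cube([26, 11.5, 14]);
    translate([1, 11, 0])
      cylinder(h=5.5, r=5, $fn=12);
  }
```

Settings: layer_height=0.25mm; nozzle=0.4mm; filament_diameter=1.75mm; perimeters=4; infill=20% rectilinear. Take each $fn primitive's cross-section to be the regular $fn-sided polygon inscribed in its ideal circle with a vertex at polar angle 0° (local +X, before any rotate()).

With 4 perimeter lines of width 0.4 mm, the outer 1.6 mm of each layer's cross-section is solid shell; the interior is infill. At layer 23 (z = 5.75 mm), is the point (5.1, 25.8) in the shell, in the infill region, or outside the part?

shell

At z = 5.75 mm: the cube is present — its section is the full 26×11.5 rectangle; the cylinder at (1, 11) is not intersected at this z (z outside [0, 5.5]); Subtracting the remaining from the first: none of the subtracted shapes is present at this height, so the 26×11.5 cube is unchanged — 1 connected region; (whole slice rotated 65° about Z — lengths, areas and connectivity unchanged). Overall, the cross-section is a single solid region. Undo the 65° rotation: the query point maps to (25.538, 6.281) in the un-rotated model frame. The nearest boundary edge runs (26.00, 0.00)→(26.00, 11.50); distance from the point to it = 0.46 mm. The point is inside the cross-section, 0.46 mm from the nearest boundary — within the 1.6 mm shell band (4 × 0.4).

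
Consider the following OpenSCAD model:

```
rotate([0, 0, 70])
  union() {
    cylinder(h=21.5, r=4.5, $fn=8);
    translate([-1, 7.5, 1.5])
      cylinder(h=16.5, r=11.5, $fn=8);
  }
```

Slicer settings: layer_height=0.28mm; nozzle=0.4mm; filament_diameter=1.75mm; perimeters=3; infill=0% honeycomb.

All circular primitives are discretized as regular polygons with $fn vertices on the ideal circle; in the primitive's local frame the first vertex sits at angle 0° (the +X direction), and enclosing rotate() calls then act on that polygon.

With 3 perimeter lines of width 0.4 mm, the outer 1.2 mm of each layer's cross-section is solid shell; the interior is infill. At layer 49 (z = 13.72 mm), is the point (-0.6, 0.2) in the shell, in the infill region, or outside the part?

infill

At z = 13.72 mm: the cylinder: section is a regular 8-gon, circumradius r=4.5; the r=11.5 cylinder at (-1, 7.5) gives a regular 8-gon of circumradius 11.5 (constant along its height); Merging all regions: the regions partially overlap (shared area 53.47 mm²), so overlapping operands fuse into one piece — 1 connected region; (whole slice rotated 70° about Z — lengths, areas and connectivity unchanged). Overall, the cross-section is a single solid region. Undo the 70° rotation: the query point maps to (-0.017, 0.632) in the un-rotated model frame. The nearest boundary edge runs (7.13, -0.63)→(3.64, -2.08); distance from the point to it = 4.55 mm. The point is inside the cross-section and 4.55 mm from the nearest boundary — more than the 1.2 mm shell width (3 × 0.4), so it's in the infill interior.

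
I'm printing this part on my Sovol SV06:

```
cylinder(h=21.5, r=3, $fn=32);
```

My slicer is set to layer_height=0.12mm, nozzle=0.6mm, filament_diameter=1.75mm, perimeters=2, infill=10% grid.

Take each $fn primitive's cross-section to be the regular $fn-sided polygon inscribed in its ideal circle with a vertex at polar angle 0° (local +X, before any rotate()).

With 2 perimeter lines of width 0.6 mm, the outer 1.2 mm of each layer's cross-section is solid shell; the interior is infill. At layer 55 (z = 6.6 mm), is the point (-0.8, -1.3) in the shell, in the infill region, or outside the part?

infill

At z = 6.6 mm: the r=3 cylinder contributes a regular 32-gon of circumradius 3. Overall, the cross-section is a single solid region. The nearest boundary edge runs (-1.67, -2.49)→(-1.15, -2.77); distance from the point to it = 1.46 mm. The point is inside the cross-section and 1.46 mm from the nearest boundary — more than the 1.2 mm shell width (2 × 0.6), so it's in the infill interior.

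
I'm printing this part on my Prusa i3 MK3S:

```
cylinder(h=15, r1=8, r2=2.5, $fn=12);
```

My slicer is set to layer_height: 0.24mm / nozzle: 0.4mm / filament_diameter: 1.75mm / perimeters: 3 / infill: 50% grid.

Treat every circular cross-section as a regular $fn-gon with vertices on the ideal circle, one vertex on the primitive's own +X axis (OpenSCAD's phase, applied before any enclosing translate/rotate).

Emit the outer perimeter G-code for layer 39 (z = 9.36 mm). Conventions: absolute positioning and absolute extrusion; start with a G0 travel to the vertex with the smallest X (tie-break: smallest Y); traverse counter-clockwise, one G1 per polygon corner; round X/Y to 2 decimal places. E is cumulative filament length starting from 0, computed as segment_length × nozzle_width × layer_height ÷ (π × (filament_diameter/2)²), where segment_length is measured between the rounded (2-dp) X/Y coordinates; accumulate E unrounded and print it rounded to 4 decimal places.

At z = 9.36 mm: the cone: at t=0.624 of its height the radius interpolates to r₁+(r₂−r₁)t = 4.568, giving a regular 12-gon of that circumradius. The outline is a single polygon with 12 vertices. Extrusion per mm of travel: 0.4 × 0.24 / (π × 0.875²) = 0.039912. Accumulating E over each segment gives final E = 1.1329.

G0 X-4.57 Y0.00 Z9.36
G1 X-3.96 Y-2.28 E0.0942
G1 X-2.28 Y-3.96 E0.1890
G1 X0.00 Y-4.57 E0.2832
G1 X2.28 Y-3.96 E0.3774
G1 X3.96 Y-2.28 E0.4723
G1 X4.57 Y0.00 E0.5665
G1 X3.96 Y2.28 E0.6607
G1 X2.28 Y3.96 E0.7555
G1 X0.00 Y4.57 E0.8497
G1 X-2.28 Y3.96 E0.9439
G1 X-3.96 Y2.28 E1.0387
G1 X-4.57 Y0.00 E1.1329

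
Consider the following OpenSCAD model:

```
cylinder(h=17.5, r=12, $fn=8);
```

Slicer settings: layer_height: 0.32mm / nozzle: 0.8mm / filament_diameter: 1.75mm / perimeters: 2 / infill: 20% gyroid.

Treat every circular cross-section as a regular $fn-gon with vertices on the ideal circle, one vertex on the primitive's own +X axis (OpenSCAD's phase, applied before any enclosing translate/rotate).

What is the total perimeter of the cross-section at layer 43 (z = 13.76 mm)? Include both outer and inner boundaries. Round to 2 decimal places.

At z = 13.76 mm: the r=12 cylinder contributes a regular 8-gon of circumradius 12 (perimeter = 2·8·12.000·sin(180°/8) = 73.48 mm). Overall, the cross-section is a single solid region. Total boundary length (outer) = 73.48 mm.

73.48 mm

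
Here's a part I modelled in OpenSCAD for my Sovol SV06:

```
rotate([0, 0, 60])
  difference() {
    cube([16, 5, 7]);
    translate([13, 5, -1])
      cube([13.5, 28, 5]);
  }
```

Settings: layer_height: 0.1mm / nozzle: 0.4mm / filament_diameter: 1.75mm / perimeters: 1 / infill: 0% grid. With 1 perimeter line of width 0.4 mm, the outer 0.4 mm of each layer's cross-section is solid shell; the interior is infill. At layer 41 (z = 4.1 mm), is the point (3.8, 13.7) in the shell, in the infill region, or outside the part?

infill

At z = 4.1 mm: the 16×5 cube contributes its full rectangle; the cube at (13, 5) is not intersected at this z (z outside [-1, 4]); After the difference (first − rest): none of the subtracted shapes is present at this height, so the 16×5 cube is unchanged — 1 connected region; (rotated 60° about Z; rotation is an isometry so areas/perimeters/island counts are preserved). Overall, the cross-section is a single solid region. Undo the 60° rotation: the query point maps to (13.765, 3.559) in the un-rotated model frame. The nearest boundary edge runs (16.00, 5.00)→(0.00, 5.00); distance from the point to it = 1.44 mm. The point is inside the cross-section and 1.44 mm from the nearest boundary — more than the 0.4 mm shell width (1 × 0.4), so it's in the infill interior.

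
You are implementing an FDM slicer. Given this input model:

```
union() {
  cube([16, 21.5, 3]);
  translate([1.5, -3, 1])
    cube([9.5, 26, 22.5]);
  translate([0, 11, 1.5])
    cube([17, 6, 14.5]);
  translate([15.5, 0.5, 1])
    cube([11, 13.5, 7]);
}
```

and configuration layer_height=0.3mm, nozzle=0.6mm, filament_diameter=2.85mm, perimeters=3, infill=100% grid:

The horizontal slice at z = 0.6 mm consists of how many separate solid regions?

1

At z = 0.6 mm: the cube is present — its section is the full 16×21.5 rectangle; the cube at (1.5, -3) does not reach this height (z outside [1, 23.5]); the cube at (0, 11) is absent (z outside [1.5, 16]); the cube at (15.5, 0.5) does not reach this height (z outside [1, 8]); Taking the union: only the 16×21.5 cube is present, so the union is just that shape — 1 connected region. The result has 1 disconnected region.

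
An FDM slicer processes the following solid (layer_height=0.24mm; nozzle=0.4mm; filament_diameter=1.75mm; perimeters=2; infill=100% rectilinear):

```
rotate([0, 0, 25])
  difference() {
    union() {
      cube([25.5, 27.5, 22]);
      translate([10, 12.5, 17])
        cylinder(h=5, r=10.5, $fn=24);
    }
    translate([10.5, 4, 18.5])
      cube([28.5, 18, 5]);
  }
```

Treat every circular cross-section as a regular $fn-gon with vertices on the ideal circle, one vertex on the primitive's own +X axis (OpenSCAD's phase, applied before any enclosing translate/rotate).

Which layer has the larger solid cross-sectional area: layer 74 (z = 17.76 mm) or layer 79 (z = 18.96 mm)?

Layer 74 (z = 17.76): the cube (footprint 25.5×27.5) is included at this height (area 701.25 mm²); the r=10.5 cylinder at (10, 12.5) contributes a regular 24-gon of circumradius 10.5 (area = (24/2)·10.500²·sin(360°/24) = 342.42 mm²); Taking the union: the regions partially overlap — summed areas 1043.67 mm² minus the doubly-counted overlap 340.62 mm² gives 703.04 mm² — area = 703.04 mm²; the cube at (10.5, 4) is absent (z outside [18.5, 23.5]); Taking the first minus the rest: none of the subtracted shapes is present at this height, so that combined region is unchanged — area = 703.04 mm²; (whole slice rotated 25° about Z — lengths, areas and connectivity unchanged). So its area = 703.04 mm². Layer 79 (z = 18.96): the 25.5×27.5 cube contributes its full rectangle (area 701.25 mm²); the cylinder at (10, 12.5): section is a regular 24-gon, circumradius r=10.5 (area = (24/2)·10.500²·sin(360°/24) = 342.42 mm²); Merging all regions: the regions partially overlap — summed areas 1043.67 mm² minus the doubly-counted overlap 340.62 mm² gives 703.04 mm² — area = 703.04 mm²; the cube at (10.5, 4) (footprint 28.5×18) is included at this height (area 513.00 mm²); After the difference (first − rest): starting from that combined region (703.04 mm²), the 28.5×18 cube at (10.5, 4) partially overlaps it — only the 270.00 mm² overlap (of its 513.00 mm²) is removed, clipping the outline — area = 433.04 mm²; (whole slice rotated 25° about Z — lengths, areas and connectivity unchanged). So its area = 433.04 mm². Layer 74 is larger (703.04 vs 433.04 mm²).

layer 74 (z = 17.76 mm)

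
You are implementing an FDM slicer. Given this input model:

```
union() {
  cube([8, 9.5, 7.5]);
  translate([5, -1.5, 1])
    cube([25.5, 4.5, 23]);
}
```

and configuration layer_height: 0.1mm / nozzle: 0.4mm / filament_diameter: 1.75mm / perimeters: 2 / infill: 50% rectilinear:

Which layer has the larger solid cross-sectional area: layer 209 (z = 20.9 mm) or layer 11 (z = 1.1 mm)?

layer 11 (z = 1.1 mm)

Layer 209 (z = 20.9): the cube does not reach this height (z outside [0, 7.5]); the cube at (5, -1.5) (footprint 25.5×4.5) is included at this height (area 114.75 mm²); Merging all regions: only the 25.5×4.5 cube at (5, -1.5) is present, so the union is just that shape — area = 114.75 mm². So its area = 114.75 mm². Layer 11 (z = 1.1): the cube is present — its section is the full 8×9.5 rectangle (area 76.00 mm²); the 25.5×4.5 cube at (5, -1.5) contributes its full rectangle (area 114.75 mm²); Taking the union: the regions partially overlap — summed areas 190.75 mm² minus the doubly-counted overlap 9.00 mm² gives 181.75 mm² — area = 181.75 mm². So its area = 181.75 mm². Layer 11 is larger (181.75 vs 114.75 mm²).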